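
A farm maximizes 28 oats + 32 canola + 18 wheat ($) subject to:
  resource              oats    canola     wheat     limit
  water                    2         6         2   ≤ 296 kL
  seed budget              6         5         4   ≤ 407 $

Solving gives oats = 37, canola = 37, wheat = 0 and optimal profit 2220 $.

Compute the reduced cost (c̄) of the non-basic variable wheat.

-2

Check each constraint at x*: water 296/296 (tight); seed budget 407/407 (tight).
Dual feasibility on the basic columns requires 2·y_water + 6·y_seed budget = 28, 6·y_water + 5·y_seed budget = 32.
This yields shadow prices y_water = 2, y_seed budget = 4.
Reduced cost of wheat: c₃ − yᵀa₃ = 18 − (2·2 + 4·4) = 18 − 20 = -2.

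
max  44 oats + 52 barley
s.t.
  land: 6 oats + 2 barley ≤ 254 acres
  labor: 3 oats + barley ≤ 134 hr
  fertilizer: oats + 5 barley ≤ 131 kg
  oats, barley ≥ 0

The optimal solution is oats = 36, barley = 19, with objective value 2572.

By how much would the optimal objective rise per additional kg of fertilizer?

Binding: land and fertilizer. Non-binding: labor (7 unused).
By complementary slackness, y = 0 for the non-binding constraint.
The binding rows give the dual system: 6·y_land + 1·y_fertilizer = 44 and 2·y_land + 5·y_fertilizer = 52.
→ y_land = 6 and y_fertilizer = 8.
Shadow price of fertilizer = 8.

8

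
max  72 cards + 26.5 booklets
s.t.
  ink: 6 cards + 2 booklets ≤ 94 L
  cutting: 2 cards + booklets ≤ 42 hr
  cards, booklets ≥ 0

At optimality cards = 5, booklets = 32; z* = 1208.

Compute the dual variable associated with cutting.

At the optimum: ink uses 94 of 94 (binding); cutting uses 42 of 42 (binding).
From A_Bᵀ y = c: 6·y_ink + 2·y_cutting = 72; 2·y_ink + 1·y_cutting = 26.5.
Solving: y_ink = 9.5, y_cutting = 7.5.
Shadow price of cutting = 7.5.

7.5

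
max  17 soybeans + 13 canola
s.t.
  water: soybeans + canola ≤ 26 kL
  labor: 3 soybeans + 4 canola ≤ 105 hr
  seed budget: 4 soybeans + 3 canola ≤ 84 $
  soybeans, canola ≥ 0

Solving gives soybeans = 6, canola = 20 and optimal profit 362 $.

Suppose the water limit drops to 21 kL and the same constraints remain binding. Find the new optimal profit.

At the optimum: water uses 26 of 26 (binding); labor uses 98 of 105 (slack = 7); seed budget uses 84 of 84 (binding).
Since labor is not tight, its dual is 0.
Dual feasibility on the basic columns requires 1·y_water + 4·y_seed budget = 17, 1·y_water + 3·y_seed budget = 13.
This yields shadow prices y_water = 1, y_seed budget = 4.
Δz = y_water·Δb = 1 × (-5) = -5, so new z* = 362 − 5 = 357.

357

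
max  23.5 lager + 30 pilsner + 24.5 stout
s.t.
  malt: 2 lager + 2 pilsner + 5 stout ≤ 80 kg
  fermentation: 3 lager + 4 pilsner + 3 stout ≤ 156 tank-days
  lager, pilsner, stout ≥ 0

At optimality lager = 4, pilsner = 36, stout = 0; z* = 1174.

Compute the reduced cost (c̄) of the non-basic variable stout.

-5

Check each constraint at x*: malt 80/80 (tight); fermentation 156/156 (tight).
Dual feasibility on the basic columns requires 2·y_malt + 3·y_fermentation = 23.5, 2·y_malt + 4·y_fermentation = 30.
→ y_malt = 2 and y_fermentation = 6.5.
Reduced cost of stout: c₃ − yᵀa₃ = 24.5 − (2·5 + 6.5·3) = 24.5 − 29.5 = -5.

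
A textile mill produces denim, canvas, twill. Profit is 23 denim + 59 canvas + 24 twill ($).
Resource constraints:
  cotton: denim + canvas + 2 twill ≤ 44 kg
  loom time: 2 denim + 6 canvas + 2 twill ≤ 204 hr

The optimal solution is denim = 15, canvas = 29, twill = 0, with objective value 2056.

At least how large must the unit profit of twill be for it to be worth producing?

28

At the optimum: cotton uses 44 of 44 (binding); loom time uses 204 of 204 (binding).
Dual feasibility on the basic columns requires 1·y_cotton + 2·y_loom time = 23, 1·y_cotton + 6·y_loom time = 59.
Solving: y_cotton = 5, y_loom time = 9.
twill enters the basis when its profit ≥ yᵀa₃ = 5·2 + 9·2 = 28.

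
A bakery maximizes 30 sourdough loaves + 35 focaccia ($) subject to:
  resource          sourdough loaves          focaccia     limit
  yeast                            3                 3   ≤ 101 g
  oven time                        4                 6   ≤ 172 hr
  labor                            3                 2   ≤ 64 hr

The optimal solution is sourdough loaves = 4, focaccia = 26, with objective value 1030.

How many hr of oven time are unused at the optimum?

0

oven time used = 4·4 + 6·26 = 172; slack = 172 − 172 = 0.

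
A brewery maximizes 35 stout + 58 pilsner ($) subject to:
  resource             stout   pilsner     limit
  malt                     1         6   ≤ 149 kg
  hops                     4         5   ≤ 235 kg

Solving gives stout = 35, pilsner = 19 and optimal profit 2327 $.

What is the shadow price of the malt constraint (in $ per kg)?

Both malt and hops are binding at x*.
From A_Bᵀ y = c: 1·y_malt + 4·y_hops = 35; 6·y_malt + 5·y_hops = 58.
This yields shadow prices y_malt = 3, y_hops = 8.
Shadow price of malt = 3.

3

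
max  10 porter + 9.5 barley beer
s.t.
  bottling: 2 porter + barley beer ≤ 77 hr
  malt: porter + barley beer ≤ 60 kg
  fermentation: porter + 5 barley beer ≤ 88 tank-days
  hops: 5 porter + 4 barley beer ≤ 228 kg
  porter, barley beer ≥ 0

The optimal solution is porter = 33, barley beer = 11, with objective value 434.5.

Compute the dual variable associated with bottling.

4.5

Binding: bottling and fermentation. Non-binding: malt (16 unused), hops (19 unused).
Since malt, hops are not tight, their duals are 0.
Dual feasibility on the basic columns requires 2·y_bottling + 1·y_fermentation = 10, 1·y_bottling + 5·y_fermentation = 9.5.
Solving: y_bottling = 4.5, y_fermentation = 1.
Shadow price of bottling = 4.5.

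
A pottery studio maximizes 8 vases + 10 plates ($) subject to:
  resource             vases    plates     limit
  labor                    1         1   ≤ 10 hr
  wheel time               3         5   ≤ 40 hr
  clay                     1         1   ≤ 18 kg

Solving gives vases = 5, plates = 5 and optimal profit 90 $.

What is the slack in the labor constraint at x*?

0

labor used = 1·5 + 1·5 = 10; slack = 10 − 10 = 0.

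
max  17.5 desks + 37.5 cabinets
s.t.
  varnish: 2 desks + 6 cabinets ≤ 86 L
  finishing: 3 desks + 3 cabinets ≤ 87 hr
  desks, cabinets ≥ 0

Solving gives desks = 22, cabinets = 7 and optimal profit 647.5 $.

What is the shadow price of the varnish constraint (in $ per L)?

5

At the optimum: varnish uses 86 of 86 (binding); finishing uses 87 of 87 (binding).
Dual feasibility on the basic columns requires 2·y_varnish + 3·y_finishing = 17.5, 6·y_varnish + 3·y_finishing = 37.5.
This yields shadow prices y_varnish = 5, y_finishing = 2.5.
Shadow price of varnish = 5.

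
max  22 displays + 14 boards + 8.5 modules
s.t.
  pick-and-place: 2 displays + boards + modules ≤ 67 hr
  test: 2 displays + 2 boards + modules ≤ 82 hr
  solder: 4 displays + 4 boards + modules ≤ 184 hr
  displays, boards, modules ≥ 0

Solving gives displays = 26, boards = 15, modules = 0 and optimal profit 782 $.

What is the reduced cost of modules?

-2.5

At the optimum: pick-and-place uses 67 of 67 (binding); test uses 82 of 82 (binding); solder uses 164 of 184 (slack = 20).
Slack constraints have shadow price 0 (complementary slackness).
Dual feasibility on the basic columns requires 2·y_pick-and-place + 2·y_test = 22, 1·y_pick-and-place + 2·y_test = 14.
→ y_pick-and-place = 8 and y_test = 3.
Reduced cost of modules: c₃ − yᵀa₃ = 8.5 − (8·1 + 3·1) = 8.5 − 11 = -2.5.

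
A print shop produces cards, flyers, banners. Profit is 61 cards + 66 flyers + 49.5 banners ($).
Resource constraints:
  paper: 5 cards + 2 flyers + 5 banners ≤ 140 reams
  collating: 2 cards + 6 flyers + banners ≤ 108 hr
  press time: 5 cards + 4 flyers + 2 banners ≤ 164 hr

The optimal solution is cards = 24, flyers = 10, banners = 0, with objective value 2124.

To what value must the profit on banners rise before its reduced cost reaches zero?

Check each constraint at x*: paper 140/140 (tight); collating 108/108 (tight); press time 160/164 (slack 4).
Slack constraints have shadow price 0 (complementary slackness).
The binding rows give the dual system: 5·y_paper + 2·y_collating = 61 and 2·y_paper + 6·y_collating = 66.
→ y_paper = 9 and y_collating = 8.
banners enters the basis when its profit ≥ yᵀa₃ = 9·5 + 8·1 = 53.

53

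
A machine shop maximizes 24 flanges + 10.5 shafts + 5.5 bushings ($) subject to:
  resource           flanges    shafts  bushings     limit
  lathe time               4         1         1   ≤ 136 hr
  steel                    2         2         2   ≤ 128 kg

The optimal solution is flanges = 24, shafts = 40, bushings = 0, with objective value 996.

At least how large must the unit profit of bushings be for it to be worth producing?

Check each constraint at x*: lathe time 136/136 (tight); steel 128/128 (tight).
From A_Bᵀ y = c: 4·y_lathe time + 2·y_steel = 24; 1·y_lathe time + 2·y_steel = 10.5.
This yields shadow prices y_lathe time = 4.5, y_steel = 3.
bushings enters the basis when its profit ≥ yᵀa₃ = 4.5·1 + 3·2 = 10.5.

10.5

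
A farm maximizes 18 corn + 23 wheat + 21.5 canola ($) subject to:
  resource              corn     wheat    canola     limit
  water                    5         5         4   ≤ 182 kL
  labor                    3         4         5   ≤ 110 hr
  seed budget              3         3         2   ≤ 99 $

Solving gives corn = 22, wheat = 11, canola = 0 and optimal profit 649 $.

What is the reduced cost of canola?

Binding: labor and seed budget. Non-binding: water (17 unused).
Slack constraints have shadow price 0 (complementary slackness).
The binding rows give the dual system: 3·y_labor + 3·y_seed budget = 18 and 4·y_labor + 3·y_seed budget = 23.
Solving: y_labor = 5, y_seed budget = 1.
Reduced cost of canola: c₃ − yᵀa₃ = 21.5 − (5·5 + 1·2) = 21.5 − 27 = -5.5.

-5.5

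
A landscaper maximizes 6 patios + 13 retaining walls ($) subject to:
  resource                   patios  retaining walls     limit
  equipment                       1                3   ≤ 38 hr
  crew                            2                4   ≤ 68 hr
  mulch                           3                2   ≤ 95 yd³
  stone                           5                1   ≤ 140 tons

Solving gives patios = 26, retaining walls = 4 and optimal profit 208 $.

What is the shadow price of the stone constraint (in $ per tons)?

0

At the optimum: equipment uses 38 of 38 (binding); crew uses 68 of 68 (binding); mulch uses 86 of 95 (slack = 9); stone uses 134 of 140 (slack = 6).
By complementary slackness, y = 0 for the non-binding constraints.
Dual feasibility on the basic columns requires 1·y_equipment + 2·y_crew = 6, 3·y_equipment + 4·y_crew = 13.
→ y_equipment = 1 and y_crew = 2.5.
Shadow price of stone = 0.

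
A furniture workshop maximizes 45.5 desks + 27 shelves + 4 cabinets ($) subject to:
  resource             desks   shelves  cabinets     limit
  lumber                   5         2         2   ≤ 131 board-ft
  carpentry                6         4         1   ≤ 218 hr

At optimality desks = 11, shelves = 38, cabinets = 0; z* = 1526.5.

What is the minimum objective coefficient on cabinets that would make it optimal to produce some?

Check each constraint at x*: lumber 131/131 (tight); carpentry 218/218 (tight).
The binding rows give the dual system: 5·y_lumber + 6·y_carpentry = 45.5 and 2·y_lumber + 4·y_carpentry = 27.
→ y_lumber = 2.5 and y_carpentry = 5.5.
cabinets enters the basis when its profit ≥ yᵀa₃ = 2.5·2 + 5.5·1 = 10.5.

10.5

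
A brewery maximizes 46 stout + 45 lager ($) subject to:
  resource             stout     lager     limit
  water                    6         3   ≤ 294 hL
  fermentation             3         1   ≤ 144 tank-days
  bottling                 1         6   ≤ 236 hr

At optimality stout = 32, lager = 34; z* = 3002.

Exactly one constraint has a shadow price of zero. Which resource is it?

fermentation

water: 294/294 (binding)
fermentation: 130/144 (slack 14)
bottling: 236/236 (binding)
By complementary slackness, a constraint with positive slack has shadow price 0 → fermentation.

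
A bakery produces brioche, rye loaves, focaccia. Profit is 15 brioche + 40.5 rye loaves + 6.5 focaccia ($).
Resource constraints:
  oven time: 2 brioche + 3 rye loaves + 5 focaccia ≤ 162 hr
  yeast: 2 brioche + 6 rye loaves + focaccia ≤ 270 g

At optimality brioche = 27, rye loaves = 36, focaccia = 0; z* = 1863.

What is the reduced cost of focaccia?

-7

Check each constraint at x*: oven time 162/162 (tight); yeast 270/270 (tight).
The binding rows give the dual system: 2·y_oven time + 2·y_yeast = 15 and 3·y_oven time + 6·y_yeast = 40.5.
→ y_oven time = 1.5 and y_yeast = 6.
Reduced cost of focaccia: c₃ − yᵀa₃ = 6.5 − (1.5·5 + 6·1) = 6.5 − 13.5 = -7.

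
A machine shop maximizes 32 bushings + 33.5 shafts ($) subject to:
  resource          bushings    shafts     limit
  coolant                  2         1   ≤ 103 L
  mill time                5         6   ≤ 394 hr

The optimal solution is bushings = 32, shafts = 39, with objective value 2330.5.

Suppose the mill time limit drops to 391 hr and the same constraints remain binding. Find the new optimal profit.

2315.5

At the optimum: coolant uses 103 of 103 (binding); mill time uses 394 of 394 (binding).
From A_Bᵀ y = c: 2·y_coolant + 5·y_mill time = 32; 1·y_coolant + 6·y_mill time = 33.5.
→ y_coolant = 3.5 and y_mill time = 5.
Δz = y_mill time·Δb = 5 × (-3) = -15, so new z* = 2330.5 − 15 = 2315.5.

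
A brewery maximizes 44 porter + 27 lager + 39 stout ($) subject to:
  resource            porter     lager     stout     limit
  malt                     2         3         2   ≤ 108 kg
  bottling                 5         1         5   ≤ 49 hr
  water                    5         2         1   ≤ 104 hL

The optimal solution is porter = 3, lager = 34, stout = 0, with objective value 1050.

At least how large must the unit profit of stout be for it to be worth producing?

44

At the optimum: malt uses 108 of 108 (binding); bottling uses 49 of 49 (binding); water uses 83 of 104 (slack = 21).
Since water is not tight, its dual is 0.
Dual feasibility on the basic columns requires 2·y_malt + 5·y_bottling = 44, 3·y_malt + 1·y_bottling = 27.
→ y_malt = 7 and y_bottling = 6.
stout enters the basis when its profit ≥ yᵀa₃ = 7·2 + 6·5 = 44.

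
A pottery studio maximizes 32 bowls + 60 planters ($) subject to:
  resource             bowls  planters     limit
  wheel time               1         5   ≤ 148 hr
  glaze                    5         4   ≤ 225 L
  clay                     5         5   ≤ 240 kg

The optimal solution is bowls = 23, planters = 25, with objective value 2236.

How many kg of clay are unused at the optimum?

clay used = 5·23 + 5·25 = 240; slack = 240 − 240 = 0.

0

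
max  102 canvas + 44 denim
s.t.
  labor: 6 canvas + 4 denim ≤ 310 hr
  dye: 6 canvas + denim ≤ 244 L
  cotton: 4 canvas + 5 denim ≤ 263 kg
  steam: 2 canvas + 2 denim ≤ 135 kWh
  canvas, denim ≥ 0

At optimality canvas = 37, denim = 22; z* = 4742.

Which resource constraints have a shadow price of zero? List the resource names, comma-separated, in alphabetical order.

labor: 310/310 (binding)
dye: 244/244 (binding)
cotton: 258/263 (slack 5)
steam: 118/135 (slack 17)
By complementary slackness, a constraint with positive slack has shadow price 0 → cotton, steam.

cotton, steam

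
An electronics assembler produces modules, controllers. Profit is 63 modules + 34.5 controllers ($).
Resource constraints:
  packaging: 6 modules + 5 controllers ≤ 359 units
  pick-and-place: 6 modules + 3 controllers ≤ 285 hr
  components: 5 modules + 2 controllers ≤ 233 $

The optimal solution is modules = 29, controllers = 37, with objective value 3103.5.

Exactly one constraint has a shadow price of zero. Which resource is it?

packaging: 359/359 (binding)
pick-and-place: 285/285 (binding)
components: 219/233 (slack 14)
By complementary slackness, a constraint with positive slack has shadow price 0 → components.

components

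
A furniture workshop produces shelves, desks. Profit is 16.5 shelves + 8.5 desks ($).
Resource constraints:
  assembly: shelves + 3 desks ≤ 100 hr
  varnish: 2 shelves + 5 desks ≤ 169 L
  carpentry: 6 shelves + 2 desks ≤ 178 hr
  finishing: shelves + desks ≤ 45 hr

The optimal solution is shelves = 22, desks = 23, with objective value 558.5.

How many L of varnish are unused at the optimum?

10

varnish used = 2·22 + 5·23 = 159; slack = 169 − 159 = 10.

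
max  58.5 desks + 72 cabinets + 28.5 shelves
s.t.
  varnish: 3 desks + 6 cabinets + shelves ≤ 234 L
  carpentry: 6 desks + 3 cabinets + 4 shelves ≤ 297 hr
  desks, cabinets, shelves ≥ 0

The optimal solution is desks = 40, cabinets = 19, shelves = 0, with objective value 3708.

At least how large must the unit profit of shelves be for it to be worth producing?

At the optimum: varnish uses 234 of 234 (binding); carpentry uses 297 of 297 (binding).
Dual feasibility on the basic columns requires 3·y_varnish + 6·y_carpentry = 58.5, 6·y_varnish + 3·y_carpentry = 72.
This yields shadow prices y_varnish = 9.5, y_carpentry = 5.
shelves enters the basis when its profit ≥ yᵀa₃ = 9.5·1 + 5·4 = 29.5.

29.5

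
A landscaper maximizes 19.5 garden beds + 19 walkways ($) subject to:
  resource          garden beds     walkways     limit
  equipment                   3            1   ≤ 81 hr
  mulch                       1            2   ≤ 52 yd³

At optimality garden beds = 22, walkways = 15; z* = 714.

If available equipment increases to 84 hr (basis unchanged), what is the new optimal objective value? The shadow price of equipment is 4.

Δb = 3, so new z* = 714 + (4)·(3) = 714 + 12 = 726.

726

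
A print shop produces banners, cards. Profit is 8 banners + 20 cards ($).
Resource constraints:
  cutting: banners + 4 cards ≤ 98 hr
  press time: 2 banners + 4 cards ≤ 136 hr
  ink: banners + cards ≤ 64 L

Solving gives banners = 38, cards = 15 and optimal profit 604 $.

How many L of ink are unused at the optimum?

11

ink used = 1·38 + 1·15 = 53; slack = 64 − 53 = 11.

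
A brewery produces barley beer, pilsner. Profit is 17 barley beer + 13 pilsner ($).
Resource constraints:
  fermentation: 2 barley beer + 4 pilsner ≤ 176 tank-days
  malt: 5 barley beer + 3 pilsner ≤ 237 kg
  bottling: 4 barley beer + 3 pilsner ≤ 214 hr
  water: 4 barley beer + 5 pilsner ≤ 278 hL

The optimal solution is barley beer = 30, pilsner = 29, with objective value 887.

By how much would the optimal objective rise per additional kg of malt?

Binding: fermentation and malt. Non-binding: bottling (7 unused), water (13 unused).
Slack constraints have shadow price 0 (complementary slackness).
The binding rows give the dual system: 2·y_fermentation + 5·y_malt = 17 and 4·y_fermentation + 3·y_malt = 13.
→ y_fermentation = 1 and y_malt = 3.
Shadow price of malt = 3.

3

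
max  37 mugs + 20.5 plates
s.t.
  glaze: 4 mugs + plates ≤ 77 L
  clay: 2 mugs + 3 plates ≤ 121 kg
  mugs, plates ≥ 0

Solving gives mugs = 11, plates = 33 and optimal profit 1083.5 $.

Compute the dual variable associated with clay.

4.5

Both glaze and clay are binding at x*.
From A_Bᵀ y = c: 4·y_glaze + 2·y_clay = 37; 1·y_glaze + 3·y_clay = 20.5.
This yields shadow prices y_glaze = 7, y_clay = 4.5.
Shadow price of clay = 4.5.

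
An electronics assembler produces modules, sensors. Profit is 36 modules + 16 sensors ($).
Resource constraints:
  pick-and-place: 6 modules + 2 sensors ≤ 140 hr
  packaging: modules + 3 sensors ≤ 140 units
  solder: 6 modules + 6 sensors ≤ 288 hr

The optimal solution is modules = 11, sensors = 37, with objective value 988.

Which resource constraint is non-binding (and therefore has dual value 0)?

packaging

pick-and-place: 140/140 (binding)
packaging: 122/140 (slack 18)
solder: 288/288 (binding)
By complementary slackness, a constraint with positive slack has shadow price 0 → packaging.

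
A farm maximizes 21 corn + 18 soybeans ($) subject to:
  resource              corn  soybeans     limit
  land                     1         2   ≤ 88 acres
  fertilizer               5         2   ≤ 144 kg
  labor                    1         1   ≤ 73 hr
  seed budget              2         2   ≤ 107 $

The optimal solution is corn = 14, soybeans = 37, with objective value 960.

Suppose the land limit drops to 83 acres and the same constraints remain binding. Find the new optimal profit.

At the optimum: land uses 88 of 88 (binding); fertilizer uses 144 of 144 (binding); labor uses 51 of 73 (slack = 22); seed budget uses 102 of 107 (slack = 5).
Slack constraints have shadow price 0 (complementary slackness).
From A_Bᵀ y = c: 1·y_land + 5·y_fertilizer = 21; 2·y_land + 2·y_fertilizer = 18.
Solving: y_land = 6, y_fertilizer = 3.
Δz = y_land·Δb = 6 × (-5) = -30, so new z* = 960 − 30 = 930.

930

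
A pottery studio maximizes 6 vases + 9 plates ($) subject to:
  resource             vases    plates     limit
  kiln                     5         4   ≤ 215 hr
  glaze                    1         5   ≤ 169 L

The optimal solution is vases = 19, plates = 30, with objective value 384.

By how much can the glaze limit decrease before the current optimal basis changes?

126

Binding constraints: kiln, glaze. The basis is B = [[5,4],[1,5]] with det 21.
Per unit decrease in glaze, x* moves by d = (0.1905, -0.2381).
The basis stays optimal until plates reaches 0; allowable decrease = 126 L.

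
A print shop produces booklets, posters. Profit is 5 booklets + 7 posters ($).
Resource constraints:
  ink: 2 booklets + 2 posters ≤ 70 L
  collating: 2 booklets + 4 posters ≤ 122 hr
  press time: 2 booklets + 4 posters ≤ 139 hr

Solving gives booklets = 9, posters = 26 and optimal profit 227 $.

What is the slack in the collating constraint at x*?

collating used = 2·9 + 4·26 = 122; slack = 122 − 122 = 0.

0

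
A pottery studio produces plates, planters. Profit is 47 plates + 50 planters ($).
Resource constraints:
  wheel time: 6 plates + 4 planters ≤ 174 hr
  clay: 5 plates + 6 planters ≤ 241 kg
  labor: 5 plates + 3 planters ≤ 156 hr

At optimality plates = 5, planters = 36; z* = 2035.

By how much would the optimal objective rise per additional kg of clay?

Check each constraint at x*: wheel time 174/174 (tight); clay 241/241 (tight); labor 133/156 (slack 23).
Since labor is not tight, its dual is 0.
Dual feasibility on the basic columns requires 6·y_wheel time + 5·y_clay = 47, 4·y_wheel time + 6·y_clay = 50.
→ y_wheel time = 2 and y_clay = 7.
Shadow price of clay = 7.

7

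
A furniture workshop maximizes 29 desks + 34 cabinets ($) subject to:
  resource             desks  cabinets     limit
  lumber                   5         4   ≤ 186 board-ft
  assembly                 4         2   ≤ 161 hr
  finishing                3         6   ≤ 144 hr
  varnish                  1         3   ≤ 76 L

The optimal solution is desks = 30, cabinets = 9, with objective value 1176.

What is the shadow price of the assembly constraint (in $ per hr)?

0

Check each constraint at x*: lumber 186/186 (tight); assembly 138/161 (slack 23); finishing 144/144 (tight); varnish 57/76 (slack 19).
By complementary slackness, y = 0 for the non-binding constraints.
Dual feasibility on the basic columns requires 5·y_lumber + 3·y_finishing = 29, 4·y_lumber + 6·y_finishing = 34.
This yields shadow prices y_lumber = 4, y_finishing = 3.
Shadow price of assembly = 0.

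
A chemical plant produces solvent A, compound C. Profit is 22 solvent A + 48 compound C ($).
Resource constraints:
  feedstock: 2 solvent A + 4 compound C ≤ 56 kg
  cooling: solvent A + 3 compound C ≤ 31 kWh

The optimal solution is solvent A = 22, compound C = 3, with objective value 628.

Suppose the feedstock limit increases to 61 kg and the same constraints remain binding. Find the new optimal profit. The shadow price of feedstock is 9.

673

Δb = 5, so new z* = 628 + (9)·(5) = 628 + 45 = 673.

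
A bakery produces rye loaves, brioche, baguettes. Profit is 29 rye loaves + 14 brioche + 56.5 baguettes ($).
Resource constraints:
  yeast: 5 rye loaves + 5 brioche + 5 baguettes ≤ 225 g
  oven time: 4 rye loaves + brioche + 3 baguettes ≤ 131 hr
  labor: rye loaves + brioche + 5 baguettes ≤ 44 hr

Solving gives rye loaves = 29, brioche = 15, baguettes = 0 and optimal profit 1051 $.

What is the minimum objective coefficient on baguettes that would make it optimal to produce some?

60

At the optimum: yeast uses 220 of 225 (slack = 5); oven time uses 131 of 131 (binding); labor uses 44 of 44 (binding).
Since yeast is not tight, its dual is 0.
Dual feasibility on the basic columns requires 4·y_oven time + 1·y_labor = 29, 1·y_oven time + 1·y_labor = 14.
→ y_oven time = 5 and y_labor = 9.
baguettes enters the basis when its profit ≥ yᵀa₃ = 5·3 + 9·5 = 60.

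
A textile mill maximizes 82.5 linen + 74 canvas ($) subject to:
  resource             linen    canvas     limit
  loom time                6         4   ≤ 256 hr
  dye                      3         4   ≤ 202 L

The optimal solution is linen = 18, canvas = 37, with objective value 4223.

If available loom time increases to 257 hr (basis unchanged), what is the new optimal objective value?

4232

Check each constraint at x*: loom time 256/256 (tight); dye 202/202 (tight).
The binding rows give the dual system: 6·y_loom time + 3·y_dye = 82.5 and 4·y_loom time + 4·y_dye = 74.
This yields shadow prices y_loom time = 9, y_dye = 9.5.
Δz = y_loom time·Δb = 9 × (1) = 9, so new z* = 4223 + 9 = 4232.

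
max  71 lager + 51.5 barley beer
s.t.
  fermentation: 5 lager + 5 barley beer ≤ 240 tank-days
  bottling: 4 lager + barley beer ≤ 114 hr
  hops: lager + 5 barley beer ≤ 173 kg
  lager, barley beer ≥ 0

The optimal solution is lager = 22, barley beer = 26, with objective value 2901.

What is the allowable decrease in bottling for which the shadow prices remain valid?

15.75

Binding constraints: fermentation, bottling. The basis is B = [[5,5],[4,1]] with det -15.
Per unit decrease in bottling, x* moves by d = (-0.3333, 0.3333).
The basis stays optimal until hops becomes binding; allowable decrease = 15.75 hr.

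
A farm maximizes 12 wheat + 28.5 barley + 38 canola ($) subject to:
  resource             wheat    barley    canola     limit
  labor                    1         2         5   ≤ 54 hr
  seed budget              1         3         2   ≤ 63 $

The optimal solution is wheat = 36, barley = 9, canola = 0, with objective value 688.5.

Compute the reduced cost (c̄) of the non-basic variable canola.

-8.5

Check each constraint at x*: labor 54/54 (tight); seed budget 63/63 (tight).
The binding rows give the dual system: 1·y_labor + 1·y_seed budget = 12 and 2·y_labor + 3·y_seed budget = 28.5.
This yields shadow prices y_labor = 7.5, y_seed budget = 4.5.
Reduced cost of canola: c₃ − yᵀa₃ = 38 − (7.5·5 + 4.5·2) = 38 − 46.5 = -8.5.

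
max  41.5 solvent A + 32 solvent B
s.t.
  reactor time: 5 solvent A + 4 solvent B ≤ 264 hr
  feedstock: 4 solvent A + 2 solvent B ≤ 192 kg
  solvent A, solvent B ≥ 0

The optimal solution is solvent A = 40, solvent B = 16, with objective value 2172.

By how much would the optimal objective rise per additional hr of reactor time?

Check each constraint at x*: reactor time 264/264 (tight); feedstock 192/192 (tight).
The binding rows give the dual system: 5·y_reactor time + 4·y_feedstock = 41.5 and 4·y_reactor time + 2·y_feedstock = 32.
Solving: y_reactor time = 7.5, y_feedstock = 1.
Shadow price of reactor time = 7.5.

7.5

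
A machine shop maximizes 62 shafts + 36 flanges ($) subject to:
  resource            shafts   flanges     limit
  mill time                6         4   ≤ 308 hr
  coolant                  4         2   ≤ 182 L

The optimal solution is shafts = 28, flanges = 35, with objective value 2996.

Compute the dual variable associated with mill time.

5

Both mill time and coolant are binding at x*.
Dual feasibility on the basic columns requires 6·y_mill time + 4·y_coolant = 62, 4·y_mill time + 2·y_coolant = 36.
This yields shadow prices y_mill time = 5, y_coolant = 8.
Shadow price of mill time = 5.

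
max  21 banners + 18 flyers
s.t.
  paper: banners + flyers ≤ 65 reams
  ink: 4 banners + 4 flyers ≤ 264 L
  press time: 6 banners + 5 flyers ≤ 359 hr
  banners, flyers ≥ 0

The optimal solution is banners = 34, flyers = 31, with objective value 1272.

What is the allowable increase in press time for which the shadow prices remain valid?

31

Binding constraints: paper, press time. The basis is B = [[1,1],[6,5]] with det -1.
Per unit increase in press time, x* moves by d = (1, -1).
The basis stays optimal until flyers reaches 0; allowable increase = 31 hr.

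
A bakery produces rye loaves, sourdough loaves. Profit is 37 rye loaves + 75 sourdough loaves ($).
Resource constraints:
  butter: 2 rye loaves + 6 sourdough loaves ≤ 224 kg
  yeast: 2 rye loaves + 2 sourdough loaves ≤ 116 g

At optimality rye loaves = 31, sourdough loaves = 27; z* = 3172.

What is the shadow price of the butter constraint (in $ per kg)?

Both butter and yeast are binding at x*.
The binding rows give the dual system: 2·y_butter + 2·y_yeast = 37 and 6·y_butter + 2·y_yeast = 75.
→ y_butter = 9.5 and y_yeast = 9.
Shadow price of butter = 9.5.

9.5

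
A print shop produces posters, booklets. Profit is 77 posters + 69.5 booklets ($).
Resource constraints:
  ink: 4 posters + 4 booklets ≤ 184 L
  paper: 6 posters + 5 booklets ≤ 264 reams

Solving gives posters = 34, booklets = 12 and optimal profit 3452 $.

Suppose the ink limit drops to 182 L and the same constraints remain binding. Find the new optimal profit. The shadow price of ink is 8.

3436

Δb = -2, so new z* = 3452 + (8)·(-2) = 3452 − 16 = 3436.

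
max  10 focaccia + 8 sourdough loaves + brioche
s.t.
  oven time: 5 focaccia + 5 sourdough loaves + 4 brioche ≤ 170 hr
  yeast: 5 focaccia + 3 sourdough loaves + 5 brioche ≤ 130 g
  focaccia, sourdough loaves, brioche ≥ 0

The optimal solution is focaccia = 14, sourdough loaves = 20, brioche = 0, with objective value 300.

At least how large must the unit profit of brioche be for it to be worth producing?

Check each constraint at x*: oven time 170/170 (tight); yeast 130/130 (tight).
From A_Bᵀ y = c: 5·y_oven time + 5·y_yeast = 10; 5·y_oven time + 3·y_yeast = 8.
This yields shadow prices y_oven time = 1, y_yeast = 1.
brioche enters the basis when its profit ≥ yᵀa₃ = 1·4 + 1·5 = 9.

9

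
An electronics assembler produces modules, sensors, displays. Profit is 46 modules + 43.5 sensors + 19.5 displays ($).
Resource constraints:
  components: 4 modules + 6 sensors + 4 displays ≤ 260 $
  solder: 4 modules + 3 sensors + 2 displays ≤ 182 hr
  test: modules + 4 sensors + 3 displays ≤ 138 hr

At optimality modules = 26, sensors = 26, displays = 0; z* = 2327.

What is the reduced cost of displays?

At the optimum: components uses 260 of 260 (binding); solder uses 182 of 182 (binding); test uses 130 of 138 (slack = 8).
By complementary slackness, y = 0 for the non-binding constraint.
From A_Bᵀ y = c: 4·y_components + 4·y_solder = 46; 6·y_components + 3·y_solder = 43.5.
This yields shadow prices y_components = 3, y_solder = 8.5.
Reduced cost of displays: c₃ − yᵀa₃ = 19.5 − (3·4 + 8.5·2) = 19.5 − 29 = -9.5.

-9.5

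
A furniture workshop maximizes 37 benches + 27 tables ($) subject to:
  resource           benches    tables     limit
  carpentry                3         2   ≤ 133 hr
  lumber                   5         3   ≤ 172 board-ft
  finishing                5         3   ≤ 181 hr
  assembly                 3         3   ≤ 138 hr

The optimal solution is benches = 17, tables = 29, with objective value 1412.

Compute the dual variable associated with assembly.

At the optimum: carpentry uses 109 of 133 (slack = 24); lumber uses 172 of 172 (binding); finishing uses 172 of 181 (slack = 9); assembly uses 138 of 138 (binding).
Since carpentry, finishing are not tight, their duals are 0.
The binding rows give the dual system: 5·y_lumber + 3·y_assembly = 37 and 3·y_lumber + 3·y_assembly = 27.
→ y_lumber = 5 and y_assembly = 4.
Shadow price of assembly = 4.

4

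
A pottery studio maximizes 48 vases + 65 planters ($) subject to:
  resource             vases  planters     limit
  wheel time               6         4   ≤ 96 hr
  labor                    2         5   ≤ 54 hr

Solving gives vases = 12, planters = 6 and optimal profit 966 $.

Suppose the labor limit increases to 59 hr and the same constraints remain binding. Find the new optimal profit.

At the optimum: wheel time uses 96 of 96 (binding); labor uses 54 of 54 (binding).
From A_Bᵀ y = c: 6·y_wheel time + 2·y_labor = 48; 4·y_wheel time + 5·y_labor = 65.
→ y_wheel time = 5 and y_labor = 9.
Δz = y_labor·Δb = 9 × (5) = 45, so new z* = 966 + 45 = 1011.

1011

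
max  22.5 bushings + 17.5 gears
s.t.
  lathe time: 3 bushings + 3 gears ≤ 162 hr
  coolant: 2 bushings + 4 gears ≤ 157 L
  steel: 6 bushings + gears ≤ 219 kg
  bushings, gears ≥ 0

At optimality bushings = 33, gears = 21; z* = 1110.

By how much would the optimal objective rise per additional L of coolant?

At the optimum: lathe time uses 162 of 162 (binding); coolant uses 150 of 157 (slack = 7); steel uses 219 of 219 (binding).
Since coolant is not tight, its dual is 0.
From A_Bᵀ y = c: 3·y_lathe time + 6·y_steel = 22.5; 3·y_lathe time + 1·y_steel = 17.5.
→ y_lathe time = 5.5 and y_steel = 1.
Shadow price of coolant = 0.

0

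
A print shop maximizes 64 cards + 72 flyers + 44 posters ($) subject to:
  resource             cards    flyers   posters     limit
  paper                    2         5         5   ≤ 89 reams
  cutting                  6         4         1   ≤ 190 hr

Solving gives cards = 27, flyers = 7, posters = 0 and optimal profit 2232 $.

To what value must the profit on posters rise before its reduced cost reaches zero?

Both paper and cutting are binding at x*.
Dual feasibility on the basic columns requires 2·y_paper + 6·y_cutting = 64, 5·y_paper + 4·y_cutting = 72.
This yields shadow prices y_paper = 8, y_cutting = 8.
posters enters the basis when its profit ≥ yᵀa₃ = 8·5 + 8·1 = 48.

48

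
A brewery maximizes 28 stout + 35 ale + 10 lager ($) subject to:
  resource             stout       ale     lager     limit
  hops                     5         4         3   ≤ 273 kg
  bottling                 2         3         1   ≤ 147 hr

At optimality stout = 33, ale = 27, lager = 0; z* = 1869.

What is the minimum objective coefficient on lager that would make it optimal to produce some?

At the optimum: hops uses 273 of 273 (binding); bottling uses 147 of 147 (binding).
Dual feasibility on the basic columns requires 5·y_hops + 2·y_bottling = 28, 4·y_hops + 3·y_bottling = 35.
Solving: y_hops = 2, y_bottling = 9.
lager enters the basis when its profit ≥ yᵀa₃ = 2·3 + 9·1 = 15.

15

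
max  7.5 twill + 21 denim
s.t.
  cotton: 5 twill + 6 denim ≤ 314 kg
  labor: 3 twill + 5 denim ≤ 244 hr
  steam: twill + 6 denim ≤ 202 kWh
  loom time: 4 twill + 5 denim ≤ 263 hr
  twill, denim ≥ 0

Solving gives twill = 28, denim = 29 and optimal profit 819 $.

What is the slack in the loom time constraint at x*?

6

loom time used = 4·28 + 5·29 = 257; slack = 263 − 257 = 6.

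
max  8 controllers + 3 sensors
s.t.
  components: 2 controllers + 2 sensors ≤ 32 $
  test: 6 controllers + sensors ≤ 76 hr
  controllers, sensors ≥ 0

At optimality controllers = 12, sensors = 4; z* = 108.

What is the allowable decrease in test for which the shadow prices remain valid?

Binding constraints: components, test. The basis is B = [[2,2],[6,1]] with det -10.
Per unit decrease in test, x* moves by d = (-0.2, 0.2).
The basis stays optimal until controllers reaches 0; allowable decrease = 60 hr.

60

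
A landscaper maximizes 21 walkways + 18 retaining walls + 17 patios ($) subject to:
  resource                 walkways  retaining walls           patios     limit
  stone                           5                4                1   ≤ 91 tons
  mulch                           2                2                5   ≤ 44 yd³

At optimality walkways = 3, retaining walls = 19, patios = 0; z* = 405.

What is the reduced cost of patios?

At the optimum: stone uses 91 of 91 (binding); mulch uses 44 of 44 (binding).
Dual feasibility on the basic columns requires 5·y_stone + 2·y_mulch = 21, 4·y_stone + 2·y_mulch = 18.
This yields shadow prices y_stone = 3, y_mulch = 3.
Reduced cost of patios: c₃ − yᵀa₃ = 17 − (3·1 + 3·5) = 17 − 18 = -1.

-1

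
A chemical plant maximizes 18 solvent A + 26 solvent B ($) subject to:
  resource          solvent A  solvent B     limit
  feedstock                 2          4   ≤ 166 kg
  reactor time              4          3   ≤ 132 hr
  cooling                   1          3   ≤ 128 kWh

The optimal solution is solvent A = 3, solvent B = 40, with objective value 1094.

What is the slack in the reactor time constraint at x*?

reactor time used = 4·3 + 3·40 = 132; slack = 132 − 132 = 0.

0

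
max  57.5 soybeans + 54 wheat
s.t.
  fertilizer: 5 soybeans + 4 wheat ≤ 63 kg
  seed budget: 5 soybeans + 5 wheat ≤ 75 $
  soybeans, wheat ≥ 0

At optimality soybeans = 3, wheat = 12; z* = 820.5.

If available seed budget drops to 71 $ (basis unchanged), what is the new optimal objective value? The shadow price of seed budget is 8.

788.5

Δb = -4, so new z* = 820.5 + (8)·(-4) = 820.5 − 32 = 788.5.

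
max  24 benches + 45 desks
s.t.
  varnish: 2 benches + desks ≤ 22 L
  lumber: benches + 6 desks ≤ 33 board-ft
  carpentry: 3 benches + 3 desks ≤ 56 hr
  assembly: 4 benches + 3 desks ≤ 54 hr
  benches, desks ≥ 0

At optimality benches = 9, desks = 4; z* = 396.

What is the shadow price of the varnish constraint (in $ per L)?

At the optimum: varnish uses 22 of 22 (binding); lumber uses 33 of 33 (binding); carpentry uses 39 of 56 (slack = 17); assembly uses 48 of 54 (slack = 6).
Slack constraints have shadow price 0 (complementary slackness).
Dual feasibility on the basic columns requires 2·y_varnish + 1·y_lumber = 24, 1·y_varnish + 6·y_lumber = 45.
→ y_varnish = 9 and y_lumber = 6.
Shadow price of varnish = 9.

9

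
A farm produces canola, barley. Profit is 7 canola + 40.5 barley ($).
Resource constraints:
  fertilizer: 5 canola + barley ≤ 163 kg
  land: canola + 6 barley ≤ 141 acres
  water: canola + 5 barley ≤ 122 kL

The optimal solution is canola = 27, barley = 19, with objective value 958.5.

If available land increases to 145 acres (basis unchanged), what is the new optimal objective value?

Check each constraint at x*: fertilizer 154/163 (slack 9); land 141/141 (tight); water 122/122 (tight).
By complementary slackness, y = 0 for the non-binding constraint.
Dual feasibility on the basic columns requires 1·y_land + 1·y_water = 7, 6·y_land + 5·y_water = 40.5.
This yields shadow prices y_land = 5.5, y_water = 1.5.
Δz = y_land·Δb = 5.5 × (4) = 22, so new z* = 958.5 + 22 = 980.5.

980.5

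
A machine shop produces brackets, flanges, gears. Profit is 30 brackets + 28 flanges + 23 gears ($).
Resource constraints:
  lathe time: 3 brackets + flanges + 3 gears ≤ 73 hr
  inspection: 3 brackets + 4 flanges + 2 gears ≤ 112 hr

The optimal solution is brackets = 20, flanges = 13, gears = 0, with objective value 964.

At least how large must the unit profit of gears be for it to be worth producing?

Check each constraint at x*: lathe time 73/73 (tight); inspection 112/112 (tight).
The binding rows give the dual system: 3·y_lathe time + 3·y_inspection = 30 and 1·y_lathe time + 4·y_inspection = 28.
Solving: y_lathe time = 4, y_inspection = 6.
gears enters the basis when its profit ≥ yᵀa₃ = 4·3 + 6·2 = 24.

24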